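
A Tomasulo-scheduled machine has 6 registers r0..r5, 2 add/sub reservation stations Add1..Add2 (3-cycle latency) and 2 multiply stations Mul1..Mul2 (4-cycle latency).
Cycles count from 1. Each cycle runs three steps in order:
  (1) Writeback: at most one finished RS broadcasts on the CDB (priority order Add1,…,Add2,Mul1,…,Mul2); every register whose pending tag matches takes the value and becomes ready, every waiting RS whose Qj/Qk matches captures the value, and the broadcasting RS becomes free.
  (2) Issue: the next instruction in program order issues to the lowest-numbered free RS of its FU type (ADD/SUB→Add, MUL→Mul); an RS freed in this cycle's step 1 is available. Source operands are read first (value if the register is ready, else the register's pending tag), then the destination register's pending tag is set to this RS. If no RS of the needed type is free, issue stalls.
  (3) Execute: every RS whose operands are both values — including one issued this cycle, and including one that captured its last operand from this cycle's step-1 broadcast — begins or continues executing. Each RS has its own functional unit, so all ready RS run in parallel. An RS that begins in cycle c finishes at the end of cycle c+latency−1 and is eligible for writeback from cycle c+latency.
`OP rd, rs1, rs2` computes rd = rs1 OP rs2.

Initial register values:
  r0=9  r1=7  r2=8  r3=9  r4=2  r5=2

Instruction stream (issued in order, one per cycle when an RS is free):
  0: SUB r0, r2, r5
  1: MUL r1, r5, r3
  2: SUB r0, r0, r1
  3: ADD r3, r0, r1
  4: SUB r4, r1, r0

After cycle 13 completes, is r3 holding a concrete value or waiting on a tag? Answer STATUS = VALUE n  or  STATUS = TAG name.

c1: issue SUB r0<-Add1 | r0:Add1,r1:7,r2:8,r3:9,r4:2,r5:2
c2: issue MUL r1<-Mul1 | r0:Add1,r1:Mul1,r2:8,r3:9,r4:2,r5:2
c3: issue SUB r0<-Add2 | r0:Add2,r1:Mul1,r2:8,r3:9,r4:2,r5:2
c4: CDB Add1=6; issue ADD r3<-Add1 | r0:Add2,r1:Mul1,r2:8,r3:Add1,r4:2,r5:2
c5: stall | r0:Add2,r1:Mul1,r2:8,r3:Add1,r4:2,r5:2
c6: CDB Mul1=18; stall | r0:Add2,r1:18,r2:8,r3:Add1,r4:2,r5:2
c7: stall | r0:Add2,r1:18,r2:8,r3:Add1,r4:2,r5:2
c8: stall | r0:Add2,r1:18,r2:8,r3:Add1,r4:2,r5:2
c9: CDB Add2=-12; issue SUB r4<-Add2 | r0:-12,r1:18,r2:8,r3:Add1,r4:Add2,r5:2
c10: - | r0:-12,r1:18,r2:8,r3:Add1,r4:Add2,r5:2
c11: - | r0:-12,r1:18,r2:8,r3:Add1,r4:Add2,r5:2
c12: CDB Add1=6 | r0:-12,r1:18,r2:8,r3:6,r4:Add2,r5:2
c13: CDB Add2=30 | r0:-12,r1:18,r2:8,r3:6,r4:30,r5:2

STATUS = VALUE 6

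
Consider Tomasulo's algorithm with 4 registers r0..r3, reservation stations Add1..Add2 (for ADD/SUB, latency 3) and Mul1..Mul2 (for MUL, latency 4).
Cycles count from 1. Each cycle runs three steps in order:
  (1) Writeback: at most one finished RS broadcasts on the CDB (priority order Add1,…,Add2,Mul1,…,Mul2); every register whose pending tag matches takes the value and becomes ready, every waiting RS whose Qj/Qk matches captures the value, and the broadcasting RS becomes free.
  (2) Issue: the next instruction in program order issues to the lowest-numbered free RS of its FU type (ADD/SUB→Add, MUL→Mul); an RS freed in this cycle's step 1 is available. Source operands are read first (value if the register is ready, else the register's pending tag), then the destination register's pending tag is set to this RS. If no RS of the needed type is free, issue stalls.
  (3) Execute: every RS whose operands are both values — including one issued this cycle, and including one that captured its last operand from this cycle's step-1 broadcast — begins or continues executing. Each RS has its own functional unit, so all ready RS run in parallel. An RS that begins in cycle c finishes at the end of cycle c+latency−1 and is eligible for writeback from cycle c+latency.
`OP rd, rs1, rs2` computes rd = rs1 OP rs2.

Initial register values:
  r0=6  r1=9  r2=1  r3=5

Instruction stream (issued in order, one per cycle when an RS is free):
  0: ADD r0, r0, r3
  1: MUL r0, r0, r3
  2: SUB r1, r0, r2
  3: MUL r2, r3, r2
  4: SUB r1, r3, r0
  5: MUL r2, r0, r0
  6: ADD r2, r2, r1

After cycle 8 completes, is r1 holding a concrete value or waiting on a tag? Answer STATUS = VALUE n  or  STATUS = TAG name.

STATUS = TAG Add1

c1: issue ADD r0<-Add1 | r0:Add1,r1:9,r2:1,r3:5
c2: issue MUL r0<-Mul1 | r0:Mul1,r1:9,r2:1,r3:5
c3: issue SUB r1<-Add2 | r0:Mul1,r1:Add2,r2:1,r3:5
c4: CDB Add1=11; issue MUL r2<-Mul2 | r0:Mul1,r1:Add2,r2:Mul2,r3:5
c5: issue SUB r1<-Add1 | r0:Mul1,r1:Add1,r2:Mul2,r3:5
c6: stall | r0:Mul1,r1:Add1,r2:Mul2,r3:5
c7: stall | r0:Mul1,r1:Add1,r2:Mul2,r3:5
c8: CDB Mul1=55; issue MUL r2<-Mul1 | r0:55,r1:Add1,r2:Mul1,r3:5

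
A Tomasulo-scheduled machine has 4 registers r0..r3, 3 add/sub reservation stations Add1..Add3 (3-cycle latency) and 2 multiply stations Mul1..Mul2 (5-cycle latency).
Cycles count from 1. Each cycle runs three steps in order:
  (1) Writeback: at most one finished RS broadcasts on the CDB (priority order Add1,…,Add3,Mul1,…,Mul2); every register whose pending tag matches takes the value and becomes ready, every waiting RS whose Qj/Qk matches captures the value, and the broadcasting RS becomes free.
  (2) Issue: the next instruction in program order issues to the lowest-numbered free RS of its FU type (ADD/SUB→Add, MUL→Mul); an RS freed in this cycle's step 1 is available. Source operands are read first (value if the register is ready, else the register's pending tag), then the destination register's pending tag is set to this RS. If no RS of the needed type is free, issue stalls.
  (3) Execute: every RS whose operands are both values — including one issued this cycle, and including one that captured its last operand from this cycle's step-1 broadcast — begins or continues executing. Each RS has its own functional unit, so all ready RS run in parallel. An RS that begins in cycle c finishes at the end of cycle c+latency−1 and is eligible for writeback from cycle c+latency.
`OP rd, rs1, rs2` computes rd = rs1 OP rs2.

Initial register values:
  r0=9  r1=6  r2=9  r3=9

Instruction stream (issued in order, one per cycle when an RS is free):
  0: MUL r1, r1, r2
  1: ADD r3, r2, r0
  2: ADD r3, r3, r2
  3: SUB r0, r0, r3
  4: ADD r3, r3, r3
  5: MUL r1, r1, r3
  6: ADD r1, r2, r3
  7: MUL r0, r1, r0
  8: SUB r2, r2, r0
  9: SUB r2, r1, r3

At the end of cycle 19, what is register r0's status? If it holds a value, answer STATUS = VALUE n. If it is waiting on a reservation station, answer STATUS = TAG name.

STATUS = VALUE -1134

  c1: issue MUL r1<-Mul1  regs: r0:9,r1:Mul1,r2:9,r3:9
  c2: issue ADD r3<-Add1  regs: r0:9,r1:Mul1,r2:9,r3:Add1
  c3: issue ADD r3<-Add2  regs: r0:9,r1:Mul1,r2:9,r3:Add2
  c4: issue SUB r0<-Add3  regs: r0:Add3,r1:Mul1,r2:9,r3:Add2
  c5: CDB Add1=18; issue ADD r3<-Add1  regs: r0:Add3,r1:Mul1,r2:9,r3:Add1
  c6: CDB Mul1=54; issue MUL r1<-Mul1  regs: r0:Add3,r1:Mul1,r2:9,r3:Add1
  c7: stall  regs: r0:Add3,r1:Mul1,r2:9,r3:Add1
  c8: CDB Add2=27; issue ADD r1<-Add2  regs: r0:Add3,r1:Add2,r2:9,r3:Add1
  c9: issue MUL r0<-Mul2  regs: r0:Mul2,r1:Add2,r2:9,r3:Add1
  c10: stall  regs: r0:Mul2,r1:Add2,r2:9,r3:Add1
  c11: CDB Add1=54; issue SUB r2<-Add1  regs: r0:Mul2,r1:Add2,r2:Add1,r3:54
  c12: CDB Add3=-18; issue SUB r2<-Add3  regs: r0:Mul2,r1:Add2,r2:Add3,r3:54
  c13: -  regs: r0:Mul2,r1:Add2,r2:Add3,r3:54
  c14: CDB Add2=63  regs: r0:Mul2,r1:63,r2:Add3,r3:54
  c15: -  regs: r0:Mul2,r1:63,r2:Add3,r3:54
  c16: CDB Mul1=2916  regs: r0:Mul2,r1:63,r2:Add3,r3:54
  c17: CDB Add3=9  regs: r0:Mul2,r1:63,r2:9,r3:54
  c18: -  regs: r0:Mul2,r1:63,r2:9,r3:54
  c19: CDB Mul2=-1134  regs: r0:-1134,r1:63,r2:9,r3:54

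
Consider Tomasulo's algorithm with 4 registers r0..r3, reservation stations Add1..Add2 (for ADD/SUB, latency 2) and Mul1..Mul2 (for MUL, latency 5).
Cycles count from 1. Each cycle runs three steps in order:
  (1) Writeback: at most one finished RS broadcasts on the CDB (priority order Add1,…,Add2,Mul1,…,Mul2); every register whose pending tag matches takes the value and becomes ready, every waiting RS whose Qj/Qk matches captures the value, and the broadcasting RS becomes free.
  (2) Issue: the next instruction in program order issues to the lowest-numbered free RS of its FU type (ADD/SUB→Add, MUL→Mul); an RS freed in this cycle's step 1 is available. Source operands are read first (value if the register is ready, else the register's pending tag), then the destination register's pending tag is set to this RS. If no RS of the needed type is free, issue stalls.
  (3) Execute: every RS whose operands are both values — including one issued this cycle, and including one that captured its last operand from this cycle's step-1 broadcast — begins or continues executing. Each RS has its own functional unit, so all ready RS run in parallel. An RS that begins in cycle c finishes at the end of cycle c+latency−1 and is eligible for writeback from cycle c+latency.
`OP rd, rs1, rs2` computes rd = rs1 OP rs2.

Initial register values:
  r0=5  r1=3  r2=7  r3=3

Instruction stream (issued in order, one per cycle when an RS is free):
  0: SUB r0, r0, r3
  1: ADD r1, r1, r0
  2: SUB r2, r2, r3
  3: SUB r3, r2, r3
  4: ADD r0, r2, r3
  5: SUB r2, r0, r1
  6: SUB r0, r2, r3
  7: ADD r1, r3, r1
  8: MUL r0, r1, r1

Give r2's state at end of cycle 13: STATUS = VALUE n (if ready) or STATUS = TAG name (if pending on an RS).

STATUS = VALUE 0

c1: issue SUB r0<-Add1 | r0:Add1,r1:3,r2:7,r3:3
c2: issue ADD r1<-Add2 | r0:Add1,r1:Add2,r2:7,r3:3
c3: CDB Add1=2; issue SUB r2<-Add1 | r0:2,r1:Add2,r2:Add1,r3:3
c4: stall | r0:2,r1:Add2,r2:Add1,r3:3
c5: CDB Add1=4; issue SUB r3<-Add1 | r0:2,r1:Add2,r2:4,r3:Add1
c6: CDB Add2=5; issue ADD r0<-Add2 | r0:Add2,r1:5,r2:4,r3:Add1
c7: CDB Add1=1; issue SUB r2<-Add1 | r0:Add2,r1:5,r2:Add1,r3:1
c8: stall | r0:Add2,r1:5,r2:Add1,r3:1
c9: CDB Add2=5; issue SUB r0<-Add2 | r0:Add2,r1:5,r2:Add1,r3:1
c10: stall | r0:Add2,r1:5,r2:Add1,r3:1
c11: CDB Add1=0; issue ADD r1<-Add1 | r0:Add2,r1:Add1,r2:0,r3:1
c12: issue MUL r0<-Mul1 | r0:Mul1,r1:Add1,r2:0,r3:1
c13: CDB Add1=6 | r0:Mul1,r1:6,r2:0,r3:1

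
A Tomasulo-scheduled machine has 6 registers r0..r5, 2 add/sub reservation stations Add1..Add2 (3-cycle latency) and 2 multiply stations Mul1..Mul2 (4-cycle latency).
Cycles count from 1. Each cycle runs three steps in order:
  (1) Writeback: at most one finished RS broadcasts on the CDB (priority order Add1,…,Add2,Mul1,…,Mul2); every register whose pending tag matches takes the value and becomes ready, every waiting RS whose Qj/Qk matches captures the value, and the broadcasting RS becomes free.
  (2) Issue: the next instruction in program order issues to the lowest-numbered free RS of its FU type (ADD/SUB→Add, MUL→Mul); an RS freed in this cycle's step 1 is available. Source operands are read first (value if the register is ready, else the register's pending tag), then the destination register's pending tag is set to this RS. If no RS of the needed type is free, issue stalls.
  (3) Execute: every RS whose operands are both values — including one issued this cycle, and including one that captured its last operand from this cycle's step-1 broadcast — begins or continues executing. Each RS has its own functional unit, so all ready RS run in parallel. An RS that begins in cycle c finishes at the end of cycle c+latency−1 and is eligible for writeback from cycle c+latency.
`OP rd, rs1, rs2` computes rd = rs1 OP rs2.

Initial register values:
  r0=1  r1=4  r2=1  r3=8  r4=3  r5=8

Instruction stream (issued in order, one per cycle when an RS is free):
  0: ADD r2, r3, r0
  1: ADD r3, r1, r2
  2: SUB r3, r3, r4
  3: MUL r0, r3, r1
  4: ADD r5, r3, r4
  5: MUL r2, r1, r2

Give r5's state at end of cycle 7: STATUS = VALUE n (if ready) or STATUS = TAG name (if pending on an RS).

STATUS = TAG Add2

c1: issue ADD r2<-Add1 | r0:1,r1:4,r2:Add1,r3:8,r4:3,r5:8
c2: issue ADD r3<-Add2 | r0:1,r1:4,r2:Add1,r3:Add2,r4:3,r5:8
c3: stall | r0:1,r1:4,r2:Add1,r3:Add2,r4:3,r5:8
c4: CDB Add1=9; issue SUB r3<-Add1 | r0:1,r1:4,r2:9,r3:Add1,r4:3,r5:8
c5: issue MUL r0<-Mul1 | r0:Mul1,r1:4,r2:9,r3:Add1,r4:3,r5:8
c6: stall | r0:Mul1,r1:4,r2:9,r3:Add1,r4:3,r5:8
c7: CDB Add2=13; issue ADD r5<-Add2 | r0:Mul1,r1:4,r2:9,r3:Add1,r4:3,r5:Add2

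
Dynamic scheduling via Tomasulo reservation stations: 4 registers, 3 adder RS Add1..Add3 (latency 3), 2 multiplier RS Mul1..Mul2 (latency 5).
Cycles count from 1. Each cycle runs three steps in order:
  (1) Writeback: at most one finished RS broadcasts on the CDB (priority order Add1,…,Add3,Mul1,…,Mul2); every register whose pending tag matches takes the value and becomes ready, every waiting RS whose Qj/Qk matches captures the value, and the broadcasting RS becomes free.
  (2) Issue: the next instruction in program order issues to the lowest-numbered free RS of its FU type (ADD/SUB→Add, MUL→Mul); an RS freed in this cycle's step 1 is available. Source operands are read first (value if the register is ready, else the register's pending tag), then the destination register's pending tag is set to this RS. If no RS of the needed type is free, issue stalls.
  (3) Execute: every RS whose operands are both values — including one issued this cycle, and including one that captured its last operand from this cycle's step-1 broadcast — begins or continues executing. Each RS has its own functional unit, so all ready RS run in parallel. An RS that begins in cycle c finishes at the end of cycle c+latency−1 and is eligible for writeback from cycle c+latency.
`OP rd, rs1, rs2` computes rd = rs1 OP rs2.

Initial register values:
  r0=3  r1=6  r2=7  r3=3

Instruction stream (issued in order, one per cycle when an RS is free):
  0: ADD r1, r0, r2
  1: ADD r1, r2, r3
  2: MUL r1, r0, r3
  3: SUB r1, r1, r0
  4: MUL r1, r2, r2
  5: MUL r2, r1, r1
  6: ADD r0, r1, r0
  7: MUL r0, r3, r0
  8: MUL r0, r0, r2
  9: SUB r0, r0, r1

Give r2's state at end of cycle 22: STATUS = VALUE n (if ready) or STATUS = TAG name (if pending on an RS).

STATUS = VALUE 2401

c1: issue ADD r1<-Add1 | r0:3,r1:Add1,r2:7,r3:3
c2: issue ADD r1<-Add2 | r0:3,r1:Add2,r2:7,r3:3
c3: issue MUL r1<-Mul1 | r0:3,r1:Mul1,r2:7,r3:3
c4: CDB Add1=10; issue SUB r1<-Add1 | r0:3,r1:Add1,r2:7,r3:3
c5: CDB Add2=10; issue MUL r1<-Mul2 | r0:3,r1:Mul2,r2:7,r3:3
c6: stall | r0:3,r1:Mul2,r2:7,r3:3
c7: stall | r0:3,r1:Mul2,r2:7,r3:3
c8: CDB Mul1=9; issue MUL r2<-Mul1 | r0:3,r1:Mul2,r2:Mul1,r3:3
c9: issue ADD r0<-Add2 | r0:Add2,r1:Mul2,r2:Mul1,r3:3
c10: CDB Mul2=49; issue MUL r0<-Mul2 | r0:Mul2,r1:49,r2:Mul1,r3:3
c11: CDB Add1=6; stall | r0:Mul2,r1:49,r2:Mul1,r3:3
c12: stall | r0:Mul2,r1:49,r2:Mul1,r3:3
c13: CDB Add2=52; stall | r0:Mul2,r1:49,r2:Mul1,r3:3
c14: stall | r0:Mul2,r1:49,r2:Mul1,r3:3
c15: CDB Mul1=2401; issue MUL r0<-Mul1 | r0:Mul1,r1:49,r2:2401,r3:3
c16: issue SUB r0<-Add1 | r0:Add1,r1:49,r2:2401,r3:3
c17: - | r0:Add1,r1:49,r2:2401,r3:3
c18: CDB Mul2=156 | r0:Add1,r1:49,r2:2401,r3:3
c19: - | r0:Add1,r1:49,r2:2401,r3:3
c20: - | r0:Add1,r1:49,r2:2401,r3:3
c21: - | r0:Add1,r1:49,r2:2401,r3:3
c22: - | r0:Add1,r1:49,r2:2401,r3:3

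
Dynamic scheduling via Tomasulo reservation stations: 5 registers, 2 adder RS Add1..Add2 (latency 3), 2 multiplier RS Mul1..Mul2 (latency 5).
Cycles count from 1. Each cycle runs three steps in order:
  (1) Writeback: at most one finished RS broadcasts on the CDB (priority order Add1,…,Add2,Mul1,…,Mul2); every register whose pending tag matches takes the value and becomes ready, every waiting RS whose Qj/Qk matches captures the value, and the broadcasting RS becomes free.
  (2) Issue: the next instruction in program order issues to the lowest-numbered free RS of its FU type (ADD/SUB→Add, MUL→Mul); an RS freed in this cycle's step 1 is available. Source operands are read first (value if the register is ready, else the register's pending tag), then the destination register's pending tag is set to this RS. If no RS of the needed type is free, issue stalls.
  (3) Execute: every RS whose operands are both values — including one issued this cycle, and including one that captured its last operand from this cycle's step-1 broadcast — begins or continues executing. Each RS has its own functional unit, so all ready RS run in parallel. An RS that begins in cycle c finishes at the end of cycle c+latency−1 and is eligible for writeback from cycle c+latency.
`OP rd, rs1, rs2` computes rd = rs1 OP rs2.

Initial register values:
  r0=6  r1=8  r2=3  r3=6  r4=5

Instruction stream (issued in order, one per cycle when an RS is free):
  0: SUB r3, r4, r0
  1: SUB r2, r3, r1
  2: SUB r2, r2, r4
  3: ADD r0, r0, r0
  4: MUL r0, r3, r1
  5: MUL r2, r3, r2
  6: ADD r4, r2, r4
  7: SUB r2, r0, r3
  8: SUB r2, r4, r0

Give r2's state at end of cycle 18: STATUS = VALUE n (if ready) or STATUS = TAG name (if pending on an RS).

STATUS = TAG Add2

cycle 1: issue SUB r3<-Add1 // r0:6,r1:8,r2:3,r3:Add1,r4:5
cycle 2: issue SUB r2<-Add2 // r0:6,r1:8,r2:Add2,r3:Add1,r4:5
cycle 3: stall // r0:6,r1:8,r2:Add2,r3:Add1,r4:5
cycle 4: CDB Add1=-1; issue SUB r2<-Add1 // r0:6,r1:8,r2:Add1,r3:-1,r4:5
cycle 5: stall // r0:6,r1:8,r2:Add1,r3:-1,r4:5
cycle 6: stall // r0:6,r1:8,r2:Add1,r3:-1,r4:5
cycle 7: CDB Add2=-9; issue ADD r0<-Add2 // r0:Add2,r1:8,r2:Add1,r3:-1,r4:5
cycle 8: issue MUL r0<-Mul1 // r0:Mul1,r1:8,r2:Add1,r3:-1,r4:5
cycle 9: issue MUL r2<-Mul2 // r0:Mul1,r1:8,r2:Mul2,r3:-1,r4:5
cycle 10: CDB Add1=-14; issue ADD r4<-Add1 // r0:Mul1,r1:8,r2:Mul2,r3:-1,r4:Add1
cycle 11: CDB Add2=12; issue SUB r2<-Add2 // r0:Mul1,r1:8,r2:Add2,r3:-1,r4:Add1
cycle 12: stall // r0:Mul1,r1:8,r2:Add2,r3:-1,r4:Add1
cycle 13: CDB Mul1=-8; stall // r0:-8,r1:8,r2:Add2,r3:-1,r4:Add1
cycle 14: stall // r0:-8,r1:8,r2:Add2,r3:-1,r4:Add1
cycle 15: CDB Mul2=14; stall // r0:-8,r1:8,r2:Add2,r3:-1,r4:Add1
cycle 16: CDB Add2=-7; issue SUB r2<-Add2 // r0:-8,r1:8,r2:Add2,r3:-1,r4:Add1
cycle 17: - // r0:-8,r1:8,r2:Add2,r3:-1,r4:Add1
cycle 18: CDB Add1=19 // r0:-8,r1:8,r2:Add2,r3:-1,r4:19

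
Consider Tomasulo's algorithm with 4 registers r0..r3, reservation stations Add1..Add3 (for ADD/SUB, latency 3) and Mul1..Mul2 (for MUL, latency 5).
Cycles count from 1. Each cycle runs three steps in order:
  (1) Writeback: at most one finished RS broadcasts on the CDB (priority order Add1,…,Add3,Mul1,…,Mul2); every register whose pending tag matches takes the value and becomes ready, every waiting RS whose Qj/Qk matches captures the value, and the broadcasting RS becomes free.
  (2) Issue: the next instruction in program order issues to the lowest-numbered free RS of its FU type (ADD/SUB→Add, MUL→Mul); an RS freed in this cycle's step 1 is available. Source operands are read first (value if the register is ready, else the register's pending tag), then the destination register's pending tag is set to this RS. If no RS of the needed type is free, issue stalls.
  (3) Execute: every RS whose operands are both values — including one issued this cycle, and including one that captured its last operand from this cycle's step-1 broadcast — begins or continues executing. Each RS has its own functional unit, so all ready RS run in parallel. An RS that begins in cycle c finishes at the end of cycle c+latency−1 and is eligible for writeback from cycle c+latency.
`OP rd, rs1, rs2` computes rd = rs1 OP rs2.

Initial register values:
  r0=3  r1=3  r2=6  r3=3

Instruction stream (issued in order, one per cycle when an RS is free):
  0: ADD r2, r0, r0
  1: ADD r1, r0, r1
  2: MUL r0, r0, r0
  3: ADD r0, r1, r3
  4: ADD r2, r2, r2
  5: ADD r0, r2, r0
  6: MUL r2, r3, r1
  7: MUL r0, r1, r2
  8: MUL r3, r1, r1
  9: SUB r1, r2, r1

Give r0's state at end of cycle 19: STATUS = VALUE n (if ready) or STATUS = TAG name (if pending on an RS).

  c1: issue ADD r2<-Add1  regs: r0:3,r1:3,r2:Add1,r3:3
  c2: issue ADD r1<-Add2  regs: r0:3,r1:Add2,r2:Add1,r3:3
  c3: issue MUL r0<-Mul1  regs: r0:Mul1,r1:Add2,r2:Add1,r3:3
  c4: CDB Add1=6; issue ADD r0<-Add1  regs: r0:Add1,r1:Add2,r2:6,r3:3
  c5: CDB Add2=6; issue ADD r2<-Add2  regs: r0:Add1,r1:6,r2:Add2,r3:3
  c6: issue ADD r0<-Add3  regs: r0:Add3,r1:6,r2:Add2,r3:3
  c7: issue MUL r2<-Mul2  regs: r0:Add3,r1:6,r2:Mul2,r3:3
  c8: CDB Add1=9; stall  regs: r0:Add3,r1:6,r2:Mul2,r3:3
  c9: CDB Add2=12; stall  regs: r0:Add3,r1:6,r2:Mul2,r3:3
  c10: CDB Mul1=9; issue MUL r0<-Mul1  regs: r0:Mul1,r1:6,r2:Mul2,r3:3
  c11: stall  regs: r0:Mul1,r1:6,r2:Mul2,r3:3
  c12: CDB Add3=21; stall  regs: r0:Mul1,r1:6,r2:Mul2,r3:3
  c13: CDB Mul2=18; issue MUL r3<-Mul2  regs: r0:Mul1,r1:6,r2:18,r3:Mul2
  c14: issue SUB r1<-Add1  regs: r0:Mul1,r1:Add1,r2:18,r3:Mul2
  c15: -  regs: r0:Mul1,r1:Add1,r2:18,r3:Mul2
  c16: -  regs: r0:Mul1,r1:Add1,r2:18,r3:Mul2
  c17: CDB Add1=12  regs: r0:Mul1,r1:12,r2:18,r3:Mul2
  c18: CDB Mul1=108  regs: r0:108,r1:12,r2:18,r3:Mul2
  c19: CDB Mul2=36  regs: r0:108,r1:12,r2:18,r3:36

STATUS = VALUE 108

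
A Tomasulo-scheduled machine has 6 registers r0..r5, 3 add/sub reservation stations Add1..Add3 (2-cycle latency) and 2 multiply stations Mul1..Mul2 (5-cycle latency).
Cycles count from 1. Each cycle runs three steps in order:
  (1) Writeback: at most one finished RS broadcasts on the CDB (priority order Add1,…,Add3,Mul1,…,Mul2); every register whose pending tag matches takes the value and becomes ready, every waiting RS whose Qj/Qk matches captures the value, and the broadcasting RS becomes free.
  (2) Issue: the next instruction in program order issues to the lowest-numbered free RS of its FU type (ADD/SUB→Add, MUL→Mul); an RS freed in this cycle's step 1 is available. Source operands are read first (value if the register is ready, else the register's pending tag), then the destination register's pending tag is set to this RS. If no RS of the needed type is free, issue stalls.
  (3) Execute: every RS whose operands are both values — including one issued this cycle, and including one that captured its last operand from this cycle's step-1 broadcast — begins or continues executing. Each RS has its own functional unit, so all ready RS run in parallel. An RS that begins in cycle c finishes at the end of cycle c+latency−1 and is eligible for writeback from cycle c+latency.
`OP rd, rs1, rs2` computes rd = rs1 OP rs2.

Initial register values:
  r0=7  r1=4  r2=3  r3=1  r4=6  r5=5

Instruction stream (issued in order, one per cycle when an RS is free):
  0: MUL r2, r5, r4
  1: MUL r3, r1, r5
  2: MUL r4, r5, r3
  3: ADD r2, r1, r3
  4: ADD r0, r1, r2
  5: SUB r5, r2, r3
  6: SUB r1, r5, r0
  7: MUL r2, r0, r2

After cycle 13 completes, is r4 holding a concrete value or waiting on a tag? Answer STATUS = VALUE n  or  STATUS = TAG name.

STATUS = VALUE 100

cycle 1: issue MUL r2<-Mul1 // r0:7,r1:4,r2:Mul1,r3:1,r4:6,r5:5
cycle 2: issue MUL r3<-Mul2 // r0:7,r1:4,r2:Mul1,r3:Mul2,r4:6,r5:5
cycle 3: stall // r0:7,r1:4,r2:Mul1,r3:Mul2,r4:6,r5:5
cycle 4: stall // r0:7,r1:4,r2:Mul1,r3:Mul2,r4:6,r5:5
cycle 5: stall // r0:7,r1:4,r2:Mul1,r3:Mul2,r4:6,r5:5
cycle 6: CDB Mul1=30; issue MUL r4<-Mul1 // r0:7,r1:4,r2:30,r3:Mul2,r4:Mul1,r5:5
cycle 7: CDB Mul2=20; issue ADD r2<-Add1 // r0:7,r1:4,r2:Add1,r3:20,r4:Mul1,r5:5
cycle 8: issue ADD r0<-Add2 // r0:Add2,r1:4,r2:Add1,r3:20,r4:Mul1,r5:5
cycle 9: CDB Add1=24; issue SUB r5<-Add1 // r0:Add2,r1:4,r2:24,r3:20,r4:Mul1,r5:Add1
cycle 10: issue SUB r1<-Add3 // r0:Add2,r1:Add3,r2:24,r3:20,r4:Mul1,r5:Add1
cycle 11: CDB Add1=4; issue MUL r2<-Mul2 // r0:Add2,r1:Add3,r2:Mul2,r3:20,r4:Mul1,r5:4
cycle 12: CDB Add2=28 // r0:28,r1:Add3,r2:Mul2,r3:20,r4:Mul1,r5:4
cycle 13: CDB Mul1=100 // r0:28,r1:Add3,r2:Mul2,r3:20,r4:100,r5:4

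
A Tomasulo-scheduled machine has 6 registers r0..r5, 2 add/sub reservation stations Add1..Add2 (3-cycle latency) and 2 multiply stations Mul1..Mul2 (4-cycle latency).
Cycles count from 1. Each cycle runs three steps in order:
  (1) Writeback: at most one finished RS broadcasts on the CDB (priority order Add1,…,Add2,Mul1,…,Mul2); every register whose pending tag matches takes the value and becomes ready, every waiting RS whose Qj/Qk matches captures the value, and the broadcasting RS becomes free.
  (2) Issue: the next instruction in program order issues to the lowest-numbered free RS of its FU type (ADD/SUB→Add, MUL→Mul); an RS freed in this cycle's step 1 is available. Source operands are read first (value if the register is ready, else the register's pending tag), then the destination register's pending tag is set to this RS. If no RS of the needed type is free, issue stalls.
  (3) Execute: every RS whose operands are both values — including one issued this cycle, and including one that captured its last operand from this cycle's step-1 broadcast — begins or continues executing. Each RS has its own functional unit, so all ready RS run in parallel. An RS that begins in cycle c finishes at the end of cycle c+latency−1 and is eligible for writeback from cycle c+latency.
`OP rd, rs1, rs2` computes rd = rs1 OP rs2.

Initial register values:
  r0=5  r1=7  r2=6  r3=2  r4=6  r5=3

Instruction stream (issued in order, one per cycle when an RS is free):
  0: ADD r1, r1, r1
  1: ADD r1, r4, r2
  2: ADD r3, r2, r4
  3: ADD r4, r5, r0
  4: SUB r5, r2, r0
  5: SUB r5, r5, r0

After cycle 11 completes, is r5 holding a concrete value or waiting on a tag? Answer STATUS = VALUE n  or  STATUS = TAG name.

STATUS = TAG Add2

cycle 1: issue ADD r1<-Add1 // r0:5,r1:Add1,r2:6,r3:2,r4:6,r5:3
cycle 2: issue ADD r1<-Add2 // r0:5,r1:Add2,r2:6,r3:2,r4:6,r5:3
cycle 3: stall // r0:5,r1:Add2,r2:6,r3:2,r4:6,r5:3
cycle 4: CDB Add1=14; issue ADD r3<-Add1 // r0:5,r1:Add2,r2:6,r3:Add1,r4:6,r5:3
cycle 5: CDB Add2=12; issue ADD r4<-Add2 // r0:5,r1:12,r2:6,r3:Add1,r4:Add2,r5:3
cycle 6: stall // r0:5,r1:12,r2:6,r3:Add1,r4:Add2,r5:3
cycle 7: CDB Add1=12; issue SUB r5<-Add1 // r0:5,r1:12,r2:6,r3:12,r4:Add2,r5:Add1
cycle 8: CDB Add2=8; issue SUB r5<-Add2 // r0:5,r1:12,r2:6,r3:12,r4:8,r5:Add2
cycle 9: - // r0:5,r1:12,r2:6,r3:12,r4:8,r5:Add2
cycle 10: CDB Add1=1 // r0:5,r1:12,r2:6,r3:12,r4:8,r5:Add2
cycle 11: - // r0:5,r1:12,r2:6,r3:12,r4:8,r5:Add2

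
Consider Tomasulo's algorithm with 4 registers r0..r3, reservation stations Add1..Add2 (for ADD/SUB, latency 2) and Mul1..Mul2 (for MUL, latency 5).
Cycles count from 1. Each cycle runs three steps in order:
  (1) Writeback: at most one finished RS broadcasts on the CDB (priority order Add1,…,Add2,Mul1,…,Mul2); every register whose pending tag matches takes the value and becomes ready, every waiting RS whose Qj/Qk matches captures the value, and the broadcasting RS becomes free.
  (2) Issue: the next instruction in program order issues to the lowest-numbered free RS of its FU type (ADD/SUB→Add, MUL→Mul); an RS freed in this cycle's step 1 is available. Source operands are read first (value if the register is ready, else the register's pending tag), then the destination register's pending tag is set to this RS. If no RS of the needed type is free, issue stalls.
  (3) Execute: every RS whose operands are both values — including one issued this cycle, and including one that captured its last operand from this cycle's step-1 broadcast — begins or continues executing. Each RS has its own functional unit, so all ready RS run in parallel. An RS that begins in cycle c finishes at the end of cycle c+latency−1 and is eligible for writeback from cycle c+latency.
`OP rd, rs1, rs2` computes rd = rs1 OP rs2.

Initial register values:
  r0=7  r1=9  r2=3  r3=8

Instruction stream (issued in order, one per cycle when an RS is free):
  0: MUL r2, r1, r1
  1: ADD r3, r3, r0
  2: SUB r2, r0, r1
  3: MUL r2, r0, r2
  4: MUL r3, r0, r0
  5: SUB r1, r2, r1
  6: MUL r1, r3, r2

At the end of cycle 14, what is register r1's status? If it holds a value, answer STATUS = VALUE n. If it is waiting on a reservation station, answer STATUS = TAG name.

c1: issue MUL r2<-Mul1 | r0:7,r1:9,r2:Mul1,r3:8
c2: issue ADD r3<-Add1 | r0:7,r1:9,r2:Mul1,r3:Add1
c3: issue SUB r2<-Add2 | r0:7,r1:9,r2:Add2,r3:Add1
c4: CDB Add1=15; issue MUL r2<-Mul2 | r0:7,r1:9,r2:Mul2,r3:15
c5: CDB Add2=-2; stall | r0:7,r1:9,r2:Mul2,r3:15
c6: CDB Mul1=81; issue MUL r3<-Mul1 | r0:7,r1:9,r2:Mul2,r3:Mul1
c7: issue SUB r1<-Add1 | r0:7,r1:Add1,r2:Mul2,r3:Mul1
c8: stall | r0:7,r1:Add1,r2:Mul2,r3:Mul1
c9: stall | r0:7,r1:Add1,r2:Mul2,r3:Mul1
c10: CDB Mul2=-14; issue MUL r1<-Mul2 | r0:7,r1:Mul2,r2:-14,r3:Mul1
c11: CDB Mul1=49 | r0:7,r1:Mul2,r2:-14,r3:49
c12: CDB Add1=-23 | r0:7,r1:Mul2,r2:-14,r3:49
c13: - | r0:7,r1:Mul2,r2:-14,r3:49
c14: - | r0:7,r1:Mul2,r2:-14,r3:49

STATUS = TAG Mul2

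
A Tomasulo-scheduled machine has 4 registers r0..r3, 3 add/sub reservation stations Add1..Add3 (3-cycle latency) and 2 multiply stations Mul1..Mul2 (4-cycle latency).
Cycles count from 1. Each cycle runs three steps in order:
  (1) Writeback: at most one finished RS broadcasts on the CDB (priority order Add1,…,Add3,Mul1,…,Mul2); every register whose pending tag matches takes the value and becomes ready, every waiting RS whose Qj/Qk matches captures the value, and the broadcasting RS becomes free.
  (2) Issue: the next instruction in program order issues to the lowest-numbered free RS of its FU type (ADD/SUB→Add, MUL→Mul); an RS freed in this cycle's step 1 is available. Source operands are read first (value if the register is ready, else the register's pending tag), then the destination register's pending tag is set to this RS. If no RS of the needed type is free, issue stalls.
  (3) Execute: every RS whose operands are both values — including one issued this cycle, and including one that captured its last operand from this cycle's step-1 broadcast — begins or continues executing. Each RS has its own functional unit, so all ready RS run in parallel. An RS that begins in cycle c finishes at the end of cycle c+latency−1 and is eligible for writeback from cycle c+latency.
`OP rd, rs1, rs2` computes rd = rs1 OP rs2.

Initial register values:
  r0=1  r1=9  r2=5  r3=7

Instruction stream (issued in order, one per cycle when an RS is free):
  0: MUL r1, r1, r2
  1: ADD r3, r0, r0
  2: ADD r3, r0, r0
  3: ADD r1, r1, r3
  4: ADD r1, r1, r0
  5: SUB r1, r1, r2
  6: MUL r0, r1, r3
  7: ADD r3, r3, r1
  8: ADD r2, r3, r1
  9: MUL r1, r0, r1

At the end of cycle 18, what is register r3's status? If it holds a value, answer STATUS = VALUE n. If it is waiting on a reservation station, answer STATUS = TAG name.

STATUS = TAG Add3

cycle 1: issue MUL r1<-Mul1 // r0:1,r1:Mul1,r2:5,r3:7
cycle 2: issue ADD r3<-Add1 // r0:1,r1:Mul1,r2:5,r3:Add1
cycle 3: issue ADD r3<-Add2 // r0:1,r1:Mul1,r2:5,r3:Add2
cycle 4: issue ADD r1<-Add3 // r0:1,r1:Add3,r2:5,r3:Add2
cycle 5: CDB Add1=2; issue ADD r1<-Add1 // r0:1,r1:Add1,r2:5,r3:Add2
cycle 6: CDB Add2=2; issue SUB r1<-Add2 // r0:1,r1:Add2,r2:5,r3:2
cycle 7: CDB Mul1=45; issue MUL r0<-Mul1 // r0:Mul1,r1:Add2,r2:5,r3:2
cycle 8: stall // r0:Mul1,r1:Add2,r2:5,r3:2
cycle 9: stall // r0:Mul1,r1:Add2,r2:5,r3:2
cycle 10: CDB Add3=47; issue ADD r3<-Add3 // r0:Mul1,r1:Add2,r2:5,r3:Add3
cycle 11: stall // r0:Mul1,r1:Add2,r2:5,r3:Add3
cycle 12: stall // r0:Mul1,r1:Add2,r2:5,r3:Add3
cycle 13: CDB Add1=48; issue ADD r2<-Add1 // r0:Mul1,r1:Add2,r2:Add1,r3:Add3
cycle 14: issue MUL r1<-Mul2 // r0:Mul1,r1:Mul2,r2:Add1,r3:Add3
cycle 15: - // r0:Mul1,r1:Mul2,r2:Add1,r3:Add3
cycle 16: CDB Add2=43 // r0:Mul1,r1:Mul2,r2:Add1,r3:Add3
cycle 17: - // r0:Mul1,r1:Mul2,r2:Add1,r3:Add3
cycle 18: - // r0:Mul1,r1:Mul2,r2:Add1,r3:Add3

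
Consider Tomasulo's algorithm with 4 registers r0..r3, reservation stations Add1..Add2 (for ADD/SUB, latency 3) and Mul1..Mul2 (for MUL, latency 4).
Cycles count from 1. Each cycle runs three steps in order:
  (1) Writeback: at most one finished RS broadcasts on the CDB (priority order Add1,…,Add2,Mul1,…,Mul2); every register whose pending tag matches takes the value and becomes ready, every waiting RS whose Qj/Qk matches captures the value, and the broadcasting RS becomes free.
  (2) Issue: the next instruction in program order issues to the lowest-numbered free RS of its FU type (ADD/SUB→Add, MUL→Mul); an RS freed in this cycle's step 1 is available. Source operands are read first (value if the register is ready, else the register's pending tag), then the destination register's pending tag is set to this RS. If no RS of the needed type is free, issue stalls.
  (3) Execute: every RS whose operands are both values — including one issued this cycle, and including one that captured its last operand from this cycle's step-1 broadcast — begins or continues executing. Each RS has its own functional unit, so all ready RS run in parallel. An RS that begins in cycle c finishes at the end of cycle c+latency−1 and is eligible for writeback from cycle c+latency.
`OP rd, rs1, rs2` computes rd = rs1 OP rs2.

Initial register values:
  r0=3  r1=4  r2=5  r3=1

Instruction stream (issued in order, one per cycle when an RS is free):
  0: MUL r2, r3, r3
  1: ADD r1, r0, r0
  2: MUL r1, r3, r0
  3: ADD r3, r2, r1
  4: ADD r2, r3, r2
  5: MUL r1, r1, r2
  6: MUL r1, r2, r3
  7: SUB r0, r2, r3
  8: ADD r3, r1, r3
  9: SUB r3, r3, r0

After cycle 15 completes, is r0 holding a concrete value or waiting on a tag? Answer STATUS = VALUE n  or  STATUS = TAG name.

STATUS = TAG Add2

c1: issue MUL r2<-Mul1 | r0:3,r1:4,r2:Mul1,r3:1
c2: issue ADD r1<-Add1 | r0:3,r1:Add1,r2:Mul1,r3:1
c3: issue MUL r1<-Mul2 | r0:3,r1:Mul2,r2:Mul1,r3:1
c4: issue ADD r3<-Add2 | r0:3,r1:Mul2,r2:Mul1,r3:Add2
c5: CDB Add1=6; issue ADD r2<-Add1 | r0:3,r1:Mul2,r2:Add1,r3:Add2
c6: CDB Mul1=1; issue MUL r1<-Mul1 | r0:3,r1:Mul1,r2:Add1,r3:Add2
c7: CDB Mul2=3; issue MUL r1<-Mul2 | r0:3,r1:Mul2,r2:Add1,r3:Add2
c8: stall | r0:3,r1:Mul2,r2:Add1,r3:Add2
c9: stall | r0:3,r1:Mul2,r2:Add1,r3:Add2
c10: CDB Add2=4; issue SUB r0<-Add2 | r0:Add2,r1:Mul2,r2:Add1,r3:4
c11: stall | r0:Add2,r1:Mul2,r2:Add1,r3:4
c12: stall | r0:Add2,r1:Mul2,r2:Add1,r3:4
c13: CDB Add1=5; issue ADD r3<-Add1 | r0:Add2,r1:Mul2,r2:5,r3:Add1
c14: stall | r0:Add2,r1:Mul2,r2:5,r3:Add1
c15: stall | r0:Add2,r1:Mul2,r2:5,r3:Add1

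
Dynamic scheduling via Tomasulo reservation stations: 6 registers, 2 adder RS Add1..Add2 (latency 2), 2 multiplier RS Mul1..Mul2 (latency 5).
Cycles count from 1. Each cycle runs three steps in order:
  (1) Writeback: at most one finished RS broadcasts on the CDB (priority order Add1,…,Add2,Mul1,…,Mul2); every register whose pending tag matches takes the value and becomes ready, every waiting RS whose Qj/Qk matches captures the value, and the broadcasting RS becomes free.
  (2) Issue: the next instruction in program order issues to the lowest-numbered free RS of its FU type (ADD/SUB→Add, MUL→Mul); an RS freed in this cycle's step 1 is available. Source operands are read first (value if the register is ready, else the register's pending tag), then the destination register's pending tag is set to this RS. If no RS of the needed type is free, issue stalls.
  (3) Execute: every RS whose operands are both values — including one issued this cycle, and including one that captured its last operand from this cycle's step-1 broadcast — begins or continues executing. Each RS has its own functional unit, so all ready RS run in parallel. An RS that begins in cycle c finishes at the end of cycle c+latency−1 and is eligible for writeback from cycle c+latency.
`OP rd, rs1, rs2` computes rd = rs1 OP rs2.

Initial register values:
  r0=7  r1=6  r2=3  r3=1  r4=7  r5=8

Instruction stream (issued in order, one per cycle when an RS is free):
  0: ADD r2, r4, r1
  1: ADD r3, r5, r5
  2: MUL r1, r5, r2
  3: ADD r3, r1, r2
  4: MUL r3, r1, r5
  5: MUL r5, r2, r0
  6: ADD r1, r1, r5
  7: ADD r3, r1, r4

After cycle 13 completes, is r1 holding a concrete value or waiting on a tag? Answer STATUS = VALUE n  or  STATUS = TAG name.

STATUS = TAG Add2

  c1: issue ADD r2<-Add1  regs: r0:7,r1:6,r2:Add1,r3:1,r4:7,r5:8
  c2: issue ADD r3<-Add2  regs: r0:7,r1:6,r2:Add1,r3:Add2,r4:7,r5:8
  c3: CDB Add1=13; issue MUL r1<-Mul1  regs: r0:7,r1:Mul1,r2:13,r3:Add2,r4:7,r5:8
  c4: CDB Add2=16; issue ADD r3<-Add1  regs: r0:7,r1:Mul1,r2:13,r3:Add1,r4:7,r5:8
  c5: issue MUL r3<-Mul2  regs: r0:7,r1:Mul1,r2:13,r3:Mul2,r4:7,r5:8
  c6: stall  regs: r0:7,r1:Mul1,r2:13,r3:Mul2,r4:7,r5:8
  c7: stall  regs: r0:7,r1:Mul1,r2:13,r3:Mul2,r4:7,r5:8
  c8: CDB Mul1=104; issue MUL r5<-Mul1  regs: r0:7,r1:104,r2:13,r3:Mul2,r4:7,r5:Mul1
  c9: issue ADD r1<-Add2  regs: r0:7,r1:Add2,r2:13,r3:Mul2,r4:7,r5:Mul1
  c10: CDB Add1=117; issue ADD r3<-Add1  regs: r0:7,r1:Add2,r2:13,r3:Add1,r4:7,r5:Mul1
  c11: -  regs: r0:7,r1:Add2,r2:13,r3:Add1,r4:7,r5:Mul1
  c12: -  regs: r0:7,r1:Add2,r2:13,r3:Add1,r4:7,r5:Mul1
  c13: CDB Mul1=91  regs: r0:7,r1:Add2,r2:13,r3:Add1,r4:7,r5:91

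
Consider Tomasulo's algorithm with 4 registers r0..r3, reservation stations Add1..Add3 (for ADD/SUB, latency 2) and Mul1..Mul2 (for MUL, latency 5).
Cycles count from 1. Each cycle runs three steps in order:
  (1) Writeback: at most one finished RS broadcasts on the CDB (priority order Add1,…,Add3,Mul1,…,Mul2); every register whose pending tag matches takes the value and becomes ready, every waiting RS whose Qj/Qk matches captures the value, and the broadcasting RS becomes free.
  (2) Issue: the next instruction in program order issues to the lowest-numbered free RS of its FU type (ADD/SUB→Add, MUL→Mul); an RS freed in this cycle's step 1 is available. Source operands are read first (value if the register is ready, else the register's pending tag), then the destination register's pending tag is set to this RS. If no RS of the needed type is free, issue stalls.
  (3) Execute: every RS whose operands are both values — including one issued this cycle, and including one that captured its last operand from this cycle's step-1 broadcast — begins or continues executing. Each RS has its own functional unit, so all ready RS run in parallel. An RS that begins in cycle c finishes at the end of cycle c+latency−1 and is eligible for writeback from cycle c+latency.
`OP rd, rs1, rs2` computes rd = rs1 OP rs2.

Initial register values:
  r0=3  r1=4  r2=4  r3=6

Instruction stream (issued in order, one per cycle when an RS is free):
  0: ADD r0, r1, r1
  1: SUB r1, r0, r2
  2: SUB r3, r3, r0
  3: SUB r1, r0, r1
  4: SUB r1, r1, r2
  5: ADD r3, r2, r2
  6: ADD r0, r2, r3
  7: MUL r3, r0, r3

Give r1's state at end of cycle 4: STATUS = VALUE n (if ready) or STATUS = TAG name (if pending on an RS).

STATUS = TAG Add3

  c1: issue ADD r0<-Add1  regs: r0:Add1,r1:4,r2:4,r3:6
  c2: issue SUB r1<-Add2  regs: r0:Add1,r1:Add2,r2:4,r3:6
  c3: CDB Add1=8; issue SUB r3<-Add1  regs: r0:8,r1:Add2,r2:4,r3:Add1
  c4: issue SUB r1<-Add3  regs: r0:8,r1:Add3,r2:4,r3:Add1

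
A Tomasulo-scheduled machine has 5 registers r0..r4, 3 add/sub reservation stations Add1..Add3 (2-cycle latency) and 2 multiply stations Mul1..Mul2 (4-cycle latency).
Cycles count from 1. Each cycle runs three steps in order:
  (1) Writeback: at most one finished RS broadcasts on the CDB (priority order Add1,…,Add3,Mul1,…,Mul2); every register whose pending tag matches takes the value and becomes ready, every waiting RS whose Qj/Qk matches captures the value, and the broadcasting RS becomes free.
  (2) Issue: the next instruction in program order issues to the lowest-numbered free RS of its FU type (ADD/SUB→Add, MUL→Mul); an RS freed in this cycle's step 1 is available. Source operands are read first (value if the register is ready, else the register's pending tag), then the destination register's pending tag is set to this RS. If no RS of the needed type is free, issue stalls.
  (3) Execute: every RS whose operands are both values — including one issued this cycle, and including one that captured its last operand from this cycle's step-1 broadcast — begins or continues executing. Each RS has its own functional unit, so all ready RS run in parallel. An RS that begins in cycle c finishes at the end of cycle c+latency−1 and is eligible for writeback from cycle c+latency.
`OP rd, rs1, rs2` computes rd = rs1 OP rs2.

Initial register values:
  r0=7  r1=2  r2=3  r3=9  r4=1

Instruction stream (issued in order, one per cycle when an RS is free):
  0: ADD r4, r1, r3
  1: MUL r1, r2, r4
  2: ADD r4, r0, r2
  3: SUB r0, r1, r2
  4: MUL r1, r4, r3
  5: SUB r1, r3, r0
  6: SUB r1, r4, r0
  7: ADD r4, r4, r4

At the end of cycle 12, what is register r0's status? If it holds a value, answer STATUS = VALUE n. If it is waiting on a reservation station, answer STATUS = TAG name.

  c1: issue ADD r4<-Add1  regs: r0:7,r1:2,r2:3,r3:9,r4:Add1
  c2: issue MUL r1<-Mul1  regs: r0:7,r1:Mul1,r2:3,r3:9,r4:Add1
  c3: CDB Add1=11; issue ADD r4<-Add1  regs: r0:7,r1:Mul1,r2:3,r3:9,r4:Add1
  c4: issue SUB r0<-Add2  regs: r0:Add2,r1:Mul1,r2:3,r3:9,r4:Add1
  c5: CDB Add1=10; issue MUL r1<-Mul2  regs: r0:Add2,r1:Mul2,r2:3,r3:9,r4:10
  c6: issue SUB r1<-Add1  regs: r0:Add2,r1:Add1,r2:3,r3:9,r4:10
  c7: CDB Mul1=33; issue SUB r1<-Add3  regs: r0:Add2,r1:Add3,r2:3,r3:9,r4:10
  c8: stall  regs: r0:Add2,r1:Add3,r2:3,r3:9,r4:10
  c9: CDB Add2=30; issue ADD r4<-Add2  regs: r0:30,r1:Add3,r2:3,r3:9,r4:Add2
  c10: CDB Mul2=90  regs: r0:30,r1:Add3,r2:3,r3:9,r4:Add2
  c11: CDB Add1=-21  regs: r0:30,r1:Add3,r2:3,r3:9,r4:Add2
  c12: CDB Add2=20  regs: r0:30,r1:Add3,r2:3,r3:9,r4:20

STATUS = VALUE 30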